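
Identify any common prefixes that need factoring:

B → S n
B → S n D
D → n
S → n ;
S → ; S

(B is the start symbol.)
Yes, B has productions with common prefix 'S n'

Left-factoring is needed when two productions for the same non-terminal
share a common prefix on the right-hand side.

Productions for B:
  B → S n
  B → S n D
Productions for S:
  S → n ;
  S → ; S

Found common prefix 'S n' in productions for B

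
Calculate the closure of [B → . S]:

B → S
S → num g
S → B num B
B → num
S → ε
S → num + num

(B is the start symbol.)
Start with: [B → . S]
  [B → . S] has the dot before S: add [S → . num g], [S → . B num B], [S → .], [S → . num + num]
  [S → . B num B] has the dot before B: add [B → . num]
No further items can be added.

CLOSURE = { [B → . S], [B → . num], [S → . B num B], [S → . num + num], [S → . num g], [S → .] }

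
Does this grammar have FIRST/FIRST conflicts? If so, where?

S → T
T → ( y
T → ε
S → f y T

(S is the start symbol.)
No FIRST/FIRST conflicts.

A FIRST/FIRST conflict occurs when two productions N → α and N → β for the same non-terminal have FIRST(α) ∩ FIRST(β) ≠ ∅ (with ε ∈ FIRST of a nullable right-hand side, so two nullable alternatives also conflict).

FIRST sets of the non-terminals at (or reachable through a nullable prefix from) the front of some alternative:
  FIRST(T) = { '(', ε }

Productions for S:
  S → T: FIRST = { '(', ε }
  S → f y T: FIRST = { 'f' }
Productions for T:
  T → ( y: FIRST = { '(' }
  T → ε: FIRST = { ε }

All alternatives of each non-terminal have pairwise disjoint FIRST sets.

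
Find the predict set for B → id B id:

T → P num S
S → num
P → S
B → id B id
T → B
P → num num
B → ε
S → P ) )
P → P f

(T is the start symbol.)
{ 'id' }

PREDICT(B → id B id) = (FIRST(RHS) \ {ε}) ∪ (FOLLOW(B) if ε ∈ FIRST(RHS), i.e. RHS ⇒* ε)
FIRST(id B id) = { 'id' }
ε ∉ FIRST(id B id), so FOLLOW(B) is not added.
PREDICT(B → id B id) = { 'id' }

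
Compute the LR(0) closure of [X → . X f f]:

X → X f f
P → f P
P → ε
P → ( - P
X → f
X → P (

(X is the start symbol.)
Start with: [X → . X f f]
  [X → . X f f] has the dot before X: add [X → . f], [X → . P (]
  [X → . P (] has the dot before P: add [P → . f P], [P → .], [P → . ( - P]
No further items can be added.

CLOSURE = { [P → . ( - P], [P → . f P], [P → .], [X → . P (], [X → . X f f], [X → . f] }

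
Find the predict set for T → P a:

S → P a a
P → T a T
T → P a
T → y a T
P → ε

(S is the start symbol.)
PREDICT(T → P a) = (FIRST(RHS) \ {ε}) ∪ (FOLLOW(T) if ε ∈ FIRST(RHS), i.e. RHS ⇒* ε)
FIRST(P) = { 'a', 'y', ε }
FIRST(P a) = { 'a', 'y' }
ε ∉ FIRST(P a), so FOLLOW(T) is not added.
PREDICT(T → P a) = { 'a', 'y' }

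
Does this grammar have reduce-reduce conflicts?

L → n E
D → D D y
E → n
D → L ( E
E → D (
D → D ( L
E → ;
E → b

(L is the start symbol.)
Augment with L' → L and build the canonical LR(0) collection (I0 = CLOSURE({[L' → . L]}), then GOTO on every symbol after a dot until no new states appear). It has 16 states:
  I0: { [L → . n E], [L' → . L] }  — shift
  I1: { [L' → L .] }  — accept
  I2: { [D → . D ( L], [D → . D D y], [D → . L ( E], [E → . ;], [E → . D (], [E → . b], [E → . n], [L → . n E], [L → n . E] }  — shift
  I3: { [E → ; .] }  — reduce
  I4: { [D → . D ( L], [D → . D D y], [D → . L ( E], [D → D . ( L], [D → D . D y], [E → D . (], [L → . n E] }  — shift
  I5: { [L → n E .] }  — reduce
  I6: { [D → L . ( E] }  — shift
  I7: { [E → b .] }  — reduce
  I8: { [D → . D ( L], [D → . D D y], [D → . L ( E], [E → . ;], [E → . D (], [E → . b], [E → . n], [E → n .], [L → . n E], [L → n . E] }  — shift, reduce
  I9: { [D → . D ( L], [D → . D D y], [D → . L ( E], [D → L ( . E], [E → . ;], [E → . D (], [E → . b], [E → . n], [L → . n E] }  — shift
  I10: { [D → L ( E .] }  — reduce
  I11: { [D → D ( . L], [E → D ( .], [L → . n E] }  — shift, reduce
  I12: { [D → . D ( L], [D → . D D y], [D → . L ( E], [D → D . ( L], [D → D . D y], [D → D D . y], [L → . n E] }  — shift
  I13: { [D → D ( . L], [L → . n E] }  — shift
  I14: { [D → D D y .] }  — reduce
  I15: { [D → D ( L .] }  — reduce

No state contains more than one complete item.

Answer: No reduce-reduce conflicts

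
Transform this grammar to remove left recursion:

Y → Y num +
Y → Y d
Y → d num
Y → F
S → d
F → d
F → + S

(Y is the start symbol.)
Y → d num Y'
Y → F Y'
Y' → num + Y'
Y' → d Y'
Y' → ε
S → d
F → d
F → + S

Y is directly left-recursive. The standard transformation for
  A → A α₁ | ... | A α_m | β₁ | ... | β_n
is
  A  → β₁ A' | ... | β_n A'
  A' → α₁ A' | ... | α_m A' | ε

Y → d num becomes Y → d num Y'
Y → F becomes Y → F Y'
Y → Y num + becomes Y' → num + Y'
Y → Y d becomes Y' → d Y'
Add Y' → ε

Productions for other non-terminals are unchanged:
  S → d
  F → d
  F → + S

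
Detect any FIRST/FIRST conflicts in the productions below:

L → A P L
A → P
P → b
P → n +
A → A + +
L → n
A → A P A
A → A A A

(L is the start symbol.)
Yes. L → A P L / L → n on { 'n' }; A → P / A → A '+' '+' on { 'b', 'n' }; A → P / A → A P A on { 'b', 'n' }; A → P / A → A A A on { 'b', 'n' }; A → A '+' '+' / A → A P A on { 'b', 'n' }; A → A '+' '+' / A → A A A on { 'b', 'n' }; A → A P A / A → A A A on { 'b', 'n' }

A FIRST/FIRST conflict occurs when two productions N → α and N → β for the same non-terminal have FIRST(α) ∩ FIRST(β) ≠ ∅ (with ε ∈ FIRST of a nullable right-hand side, so two nullable alternatives also conflict).

FIRST sets of the non-terminals at (or reachable through a nullable prefix from) the front of some alternative:
  FIRST(A) = { 'b', 'n' }
  FIRST(P) = { 'b', 'n' }

Productions for L:
  L → A P L: FIRST = { 'b', 'n' }
  L → n: FIRST = { 'n' }
Productions for A:
  A → P: FIRST = { 'b', 'n' }
  A → A + +: FIRST = { 'b', 'n' }
  A → A P A: FIRST = { 'b', 'n' }
  A → A A A: FIRST = { 'b', 'n' }
Productions for P:
  P → b: FIRST = { 'b' }
  P → n +: FIRST = { 'n' }

Conflict for L: L → A P L and L → n
  Overlap: { 'n' }
Conflict for A: A → P and A → A + +
  Overlap: { 'b', 'n' }
Conflict for A: A → P and A → A P A
  Overlap: { 'b', 'n' }
Conflict for A: A → P and A → A A A
  Overlap: { 'b', 'n' }
Conflict for A: A → A + + and A → A P A
  Overlap: { 'b', 'n' }
Conflict for A: A → A + + and A → A A A
  Overlap: { 'b', 'n' }
Conflict for A: A → A P A and A → A A A
  Overlap: { 'b', 'n' }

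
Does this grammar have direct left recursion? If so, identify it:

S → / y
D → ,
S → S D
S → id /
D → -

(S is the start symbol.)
Yes, S is left-recursive

Direct left recursion occurs when N → N α for some non-terminal N (the right-hand side begins with the left-hand side itself).

S → / y: starts with '/'
D → ,: starts with ','
S → S D: LEFT RECURSIVE (starts with S)
S → id /: starts with id
D → -: starts with '-'

The grammar has direct left recursion on: S.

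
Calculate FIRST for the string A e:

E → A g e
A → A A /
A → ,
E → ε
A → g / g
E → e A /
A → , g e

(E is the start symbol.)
FIRST sets of the non-terminals involved (from the grammar, by fixed-point iteration):
  FIRST(A) = { ',', 'g' }

To compute FIRST(A e), process the symbols left to right:
Symbol A is a non-terminal. Add FIRST(A) \ {ε} = { ',', 'g' }
A is not nullable (ε ∉ FIRST(A)), so stop here.
FIRST(A e) = { ',', 'g' }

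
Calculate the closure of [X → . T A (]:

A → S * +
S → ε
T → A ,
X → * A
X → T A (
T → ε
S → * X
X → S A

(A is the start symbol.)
{ [A → . S * +], [S → . * X], [S → .], [T → . A ,], [T → .], [X → . T A (] }

To compute CLOSURE, for each item [A → α.Bβ] where B is a non-terminal, add [B → .γ] for all productions B → γ; repeat for the newly added items until nothing changes.

Start with: [X → . T A (]
  [X → . T A (] has the dot before T: add [T → . A ,], [T → .]
  [T → . A ,] has the dot before A: add [A → . S * +]
  [A → . S * +] has the dot before S: add [S → .], [S → . * X]
No further items can be added.

CLOSURE = { [A → . S * +], [S → . * X], [S → .], [T → . A ,], [T → .], [X → . T A (] }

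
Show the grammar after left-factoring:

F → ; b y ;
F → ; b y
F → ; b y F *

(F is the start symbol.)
Left-factoring transforms A → αβ₁ | αβ₂ into A → αA' and A' → β₁ | β₂
(α is the longest common prefix among the alternatives). Repeat until
no nonterminal has two alternatives with a common prefix.

Round 1: F has alternatives sharing prefix '; b y'. Introduce F': F → ; b y F'
  Add: F' → ;
  Add: F' → ε
  Add: F' → F *

No remaining common prefixes — done.

Resulting grammar:
F → ; b y F'
F' → ;
F' → ε
F' → F *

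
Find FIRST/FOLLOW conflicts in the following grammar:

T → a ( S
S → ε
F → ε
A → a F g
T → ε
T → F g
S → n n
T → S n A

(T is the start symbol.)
Nullable non-terminals: F, S, T.
FIRST sets used below: FIRST(F) = { ε }, FIRST(S) = { 'n', ε }
F has a nullable alternative but only one production, so nothing to check.

S: nullable alternative(s) S → ε; FOLLOW(S) = { $, 'n' }
  S → ε: FIRST \ {ε} = { } — this is the only nullable alternative, skip
  S → n n: FIRST \ {ε} = { 'n' } — overlaps FOLLOW(S) on { 'n' }: CONFLICT

T: nullable alternative(s) T → ε; FOLLOW(T) = { $ }
  T → a ( S: FIRST \ {ε} = { 'a' } — disjoint from FOLLOW(T)
  T → ε: FIRST \ {ε} = { } — this is the only nullable alternative, skip
  T → F g: FIRST \ {ε} = { 'g' } — disjoint from FOLLOW(T)
  T → S n A: FIRST \ {ε} = { 'n' } — disjoint from FOLLOW(T)

A has no nullable alternative, so no FIRST/FOLLOW check is needed there.

So the grammar has 1 FIRST/FOLLOW conflict (marked CONFLICT above).

Answer: Yes. S → n n with FOLLOW(S) on { 'n' }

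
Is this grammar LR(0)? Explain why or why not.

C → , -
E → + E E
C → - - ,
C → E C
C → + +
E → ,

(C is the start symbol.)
No. Shift-reduce conflict between [E → , .] and [C → , . -]

A grammar is LR(0) if no state in the canonical LR(0) collection has:
  - both a shift item (dot before a terminal) and a complete item (shift-reduce conflict), or
  - two or more complete items (reduce-reduce conflict; the accept item [C' → C .] counts as a complete item here).

Augment with C' → C and build the canonical LR(0) collection (I0 = CLOSURE({[C' → . C]}), then GOTO on every symbol after a dot until no new states appear). It has 15 states:
  I0: { [C → . + +], [C → . , -], [C → . - - ,], [C → . E C], [C' → . C], [E → . + E E], [E → . ,] }  — shift
  I1: { [C → + . +], [E → + . E E], [E → . + E E], [E → . ,] }  — shift
  I2: { [C → , . -], [E → , .] }  — shift, reduce
  I3: { [C → - . - ,] }  — shift
  I4: { [C' → C .] }  — accept
  I5: { [C → . + +], [C → . , -], [C → . - - ,], [C → . E C], [C → E . C], [E → . + E E], [E → . ,] }  — shift
  I6: { [C → E C .] }  — reduce
  I7: { [C → - - . ,] }  — shift
  I8: { [C → - - , .] }  — reduce
  I9: { [C → , - .] }  — reduce
  I10: { [C → + + .], [E → + . E E], [E → . + E E], [E → . ,] }  — shift, reduce
  I11: { [E → , .] }  — reduce
  I12: { [E → + E . E], [E → . + E E], [E → . ,] }  — shift
  I13: { [E → + . E E], [E → . + E E], [E → . ,] }  — shift
  I14: { [E → + E E .] }  — reduce

Conflict in state I2:
  Shift-reduce conflict between [E → , .] and [C → , . -]
So the grammar is NOT LR(0).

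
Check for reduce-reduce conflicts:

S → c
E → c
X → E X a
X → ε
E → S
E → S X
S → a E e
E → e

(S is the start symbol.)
Augment with S' → S and build the canonical LR(0) collection (I0 = CLOSURE({[S' → . S]}), then GOTO on every symbol after a dot until no new states appear). It has 13 states:
  I0: { [S → . a E e], [S → . c], [S' → . S] }  — shift
  I1: { [S' → S .] }  — accept
  I2: { [E → . S X], [E → . S], [E → . c], [E → . e], [S → . a E e], [S → . c], [S → a . E e] }  — shift
  I3: { [S → c .] }  — reduce
  I4: { [S → a E . e] }  — shift
  I5: { [E → . S X], [E → . S], [E → . c], [E → . e], [E → S . X], [E → S .], [S → . a E e], [S → . c], [X → . E X a], [X → .] }  — shift, 2 reduces
  I6: { [E → c .], [S → c .] }  — 2 reduces
  I7: { [E → e .] }  — reduce
  I8: { [E → . S X], [E → . S], [E → . c], [E → . e], [S → . a E e], [S → . c], [X → . E X a], [X → .], [X → E . X a] }  — shift, reduce
  I9: { [E → S X .] }  — reduce
  I10: { [X → E X . a] }  — shift
  I11: { [X → E X a .] }  — reduce
  I12: { [S → a E e .] }  — reduce

I5 contains complete items [E → S .], [X → .] — reduce-reduce conflict.
I6 contains complete items [E → c .], [S → c .] — reduce-reduce conflict.

Answer: Yes — I5: [E → S .] vs [X → .]; I6: [E → c .] vs [S → c .]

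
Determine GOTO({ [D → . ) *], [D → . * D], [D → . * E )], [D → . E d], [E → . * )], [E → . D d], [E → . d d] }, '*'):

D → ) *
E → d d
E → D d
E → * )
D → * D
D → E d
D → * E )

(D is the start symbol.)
{ [D → * . D], [D → * . E )], [D → . ) *], [D → . * D], [D → . * E )], [D → . E d], [E → * . )], [E → . * )], [E → . D d], [E → . d d] }

GOTO(I, '*') = CLOSURE({ [A → αX.β] : [A → α.Xβ] ∈ I, X = '*' })

Items with dot before '*', with the dot advanced:
  [D → . * D] → [D → * . D]
  [D → . * E )] → [D → * . E )]
  [E → . * )] → [E → * . )]
Closure of the advanced items:
  [D → * . D] has the dot before D: add [D → . ) *], [D → . * D], [D → . E d], [D → . * E )]
  [D → * . E )] has the dot before E: add [E → . d d], [E → . D d], [E → . * )]

GOTO = { [D → * . D], [D → * . E )], [D → . ) *], [D → . * D], [D → . * E )], [D → . E d], [E → * . )], [E → . * )], [E → . D d], [E → . d d] }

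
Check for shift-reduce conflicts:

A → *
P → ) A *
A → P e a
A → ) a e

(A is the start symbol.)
A shift-reduce conflict occurs when an LR(0) state has both:
  - a complete (reduce) item [A → α .] (dot at the end), and
  - a shift item [B → β . c γ] (dot before a terminal).

Augment with A' → A and build the canonical LR(0) collection (I0 = CLOSURE({[A' → . A]}), then GOTO on every symbol after a dot until no new states appear). It has 11 states:
  I0: { [A → . ) a e], [A → . *], [A → . P e a], [A' → . A], [P → . ) A *] }  — shift
  I1: { [A → ) . a e], [A → . ) a e], [A → . *], [A → . P e a], [P → ) . A *], [P → . ) A *] }  — shift
  I2: { [A → * .] }  — reduce
  I3: { [A' → A .] }  — accept
  I4: { [A → P . e a] }  — shift
  I5: { [A → P e . a] }  — shift
  I6: { [A → P e a .] }  — reduce
  I7: { [P → ) A . *] }  — shift
  I8: { [A → ) a . e] }  — shift
  I9: { [A → ) a e .] }  — reduce
  I10: { [P → ) A * .] }  — reduce

No state contains both a complete item and a shift item.

Answer: No shift-reduce conflicts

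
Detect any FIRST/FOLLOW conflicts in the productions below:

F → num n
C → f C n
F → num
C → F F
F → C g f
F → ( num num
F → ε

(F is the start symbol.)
Yes. F → num n with FOLLOW(F) on { 'num' }; F → num with FOLLOW(F) on { 'num' }; F → C g f with FOLLOW(F) on { '(', 'f', 'g', 'num' }; F → '(' num num with FOLLOW(F) on { '(' }

Nullable non-terminals: C, F.
FIRST sets used below: FIRST(F) = { '(', 'f', 'g', 'num', ε }, FIRST(C) = { '(', 'f', 'g', 'num', ε }

C: nullable alternative(s) C → F F; FOLLOW(C) = { 'g', 'n' }
  C → f C n: FIRST \ {ε} = { 'f' } — disjoint from FOLLOW(C)
  C → F F: FIRST \ {ε} = { '(', 'f', 'g', 'num' } — this is the only nullable alternative, skip

F: nullable alternative(s) F → ε; FOLLOW(F) = { $, '(', 'f', 'g', 'n', 'num' }
  F → num n: FIRST \ {ε} = { 'num' } — overlaps FOLLOW(F) on { 'num' }: CONFLICT
  F → num: FIRST \ {ε} = { 'num' } — overlaps FOLLOW(F) on { 'num' }: CONFLICT
  F → C g f: FIRST \ {ε} = { '(', 'f', 'g', 'num' } — overlaps FOLLOW(F) on { '(', 'f', 'g', 'num' }: CONFLICT
  F → ( num num: FIRST \ {ε} = { '(' } — overlaps FOLLOW(F) on { '(' }: CONFLICT
  F → ε: FIRST \ {ε} = { } — this is the only nullable alternative, skip

So the grammar has 4 FIRST/FOLLOW conflicts (marked CONFLICT above).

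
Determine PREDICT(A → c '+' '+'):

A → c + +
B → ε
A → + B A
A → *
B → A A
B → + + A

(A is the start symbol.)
PREDICT(A → c '+' '+') = (FIRST(RHS) \ {ε}) ∪ (FOLLOW(A) if ε ∈ FIRST(RHS), i.e. RHS ⇒* ε)
FIRST(c '+' '+') = { 'c' }
ε ∉ FIRST(c '+' '+'), so FOLLOW(A) is not added.
PREDICT(A → c '+' '+') = { 'c' }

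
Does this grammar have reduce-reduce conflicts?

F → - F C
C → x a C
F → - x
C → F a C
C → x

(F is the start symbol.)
No reduce-reduce conflicts

Augment with F' → F and build the canonical LR(0) collection (I0 = CLOSURE({[F' → . F]}), then GOTO on every symbol after a dot until no new states appear). It has 12 states:
  I0: { [F → . - F C], [F → . - x], [F' → . F] }  — shift
  I1: { [F → - . F C], [F → - . x], [F → . - F C], [F → . - x] }  — shift
  I2: { [F' → F .] }  — accept
  I3: { [C → . F a C], [C → . x a C], [C → . x], [F → - F . C], [F → . - F C], [F → . - x] }  — shift
  I4: { [F → - x .] }  — reduce
  I5: { [F → - F C .] }  — reduce
  I6: { [C → F . a C] }  — shift
  I7: { [C → x . a C], [C → x .] }  — shift, reduce
  I8: { [C → . F a C], [C → . x a C], [C → . x], [C → x a . C], [F → . - F C], [F → . - x] }  — shift
  I9: { [C → x a C .] }  — reduce
  I10: { [C → . F a C], [C → . x a C], [C → . x], [C → F a . C], [F → . - F C], [F → . - x] }  — shift
  I11: { [C → F a C .] }  — reduce

No state contains more than one complete item.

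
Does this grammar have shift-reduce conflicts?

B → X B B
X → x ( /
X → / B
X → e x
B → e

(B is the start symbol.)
Augment with B' → B and build the canonical LR(0) collection (I0 = CLOSURE({[B' → . B]}), then GOTO on every symbol after a dot until no new states appear). It has 12 states:
  I0: { [B → . X B B], [B → . e], [B' → . B], [X → . / B], [X → . e x], [X → . x ( /] }  — shift
  I1: { [B → . X B B], [B → . e], [X → . / B], [X → . e x], [X → . x ( /], [X → / . B] }  — shift
  I2: { [B' → B .] }  — accept
  I3: { [B → . X B B], [B → . e], [B → X . B B], [X → . / B], [X → . e x], [X → . x ( /] }  — shift
  I4: { [B → e .], [X → e . x] }  — shift, reduce
  I5: { [X → x . ( /] }  — shift
  I6: { [X → x ( . /] }  — shift
  I7: { [X → x ( / .] }  — reduce
  I8: { [X → e x .] }  — reduce
  I9: { [B → . X B B], [B → . e], [B → X B . B], [X → . / B], [X → . e x], [X → . x ( /] }  — shift
  I10: { [B → X B B .] }  — reduce
  I11: { [X → / B .] }  — reduce

I4 contains reduce item [B → e .] and shift item [X → e . x] — shift-reduce conflict.

Answer: Yes — I4: [B → e .] vs [X → e . x]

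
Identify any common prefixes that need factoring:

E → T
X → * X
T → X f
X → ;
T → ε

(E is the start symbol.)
Left-factoring is needed when two productions for the same non-terminal
share a common prefix on the right-hand side.

Productions for X:
  X → * X
  X → ;
Productions for T:
  T → X f
  T → ε

No common prefixes found.

Answer: No, left-factoring is not needed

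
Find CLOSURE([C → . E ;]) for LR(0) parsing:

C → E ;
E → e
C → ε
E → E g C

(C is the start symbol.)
Start with: [C → . E ;]
  [C → . E ;] has the dot before E: add [E → . e], [E → . E g C]
No further items can be added.

CLOSURE = { [C → . E ;], [E → . E g C], [E → . e] }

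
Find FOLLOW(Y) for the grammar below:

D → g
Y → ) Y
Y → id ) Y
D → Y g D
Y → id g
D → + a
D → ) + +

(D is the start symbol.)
{ 'g' }

To compute FOLLOW(Y), find every occurrence of Y on a right-hand side N → α Y β: add FIRST(β) \ {ε}, and if β is empty or nullable also add FOLLOW(N). Iterate to a fixed point.

In Y → ) Y: Y is at the end; this adds FOLLOW(Y) to itself — nothing new
In Y → id ) Y: Y is at the end; this adds FOLLOW(Y) to itself — nothing new
In D → Y g D: Y is followed by g D, add FIRST(g D) \ {ε} = { 'g' }

Taking the union: FOLLOW(Y) = { 'g' }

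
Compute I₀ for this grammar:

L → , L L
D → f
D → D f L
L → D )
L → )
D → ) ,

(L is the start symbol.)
First, augment the grammar with L' → L
I₀ = CLOSURE({ [L' → . L] }):
  [L' → . L] has the dot before L: add [L → . , L L], [L → . D )], [L → . )]
  [L → . D )] has the dot before D: add [D → . f], [D → . D f L], [D → . ) ,]
No further items can be added.

I₀ = { [D → . ) ,], [D → . D f L], [D → . f], [L → . )], [L → . , L L], [L → . D )], [L' → . L] }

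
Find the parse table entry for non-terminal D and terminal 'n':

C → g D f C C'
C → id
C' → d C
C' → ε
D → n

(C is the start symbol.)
D → n

To find M[D, 'n'], we find productions for D where 'n' is in the predict set (PREDICT(N → α) = (FIRST(α) \ {ε}) ∪ (FOLLOW(N) if α ⇒* ε)).

D → n: PREDICT = { 'n' }
  'n' is in predict set, so this production goes in M[D, 'n']

M[D, 'n'] = D → n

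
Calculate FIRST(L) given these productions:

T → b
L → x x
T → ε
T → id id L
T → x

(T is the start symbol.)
To compute FIRST(L), examine every production with L on the left-hand side, reading each right-hand side left to right until a non-nullable symbol is reached.

From L → x x:
  - x is a terminal: add 'x' and stop

Collecting: FIRST(L) = { 'x' }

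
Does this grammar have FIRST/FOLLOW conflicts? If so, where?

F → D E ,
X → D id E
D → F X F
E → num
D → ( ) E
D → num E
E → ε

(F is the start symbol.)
A FIRST/FOLLOW conflict occurs when a non-terminal N has a nullable alternative N → β (β ⇒* ε) and another alternative N → α with FIRST(α) ∩ FOLLOW(N) ≠ ∅: on such a lookahead the parser cannot decide between expanding α and letting N vanish via β.

Nullable non-terminals: E.

E: nullable alternative(s) E → ε; FOLLOW(E) = { '(', ',', 'id', 'num' }
  E → num: FIRST \ {ε} = { 'num' } — overlaps FOLLOW(E) on { 'num' }: CONFLICT
  E → ε: FIRST \ {ε} = { } — this is the only nullable alternative, skip

D, F, X have no nullable alternative, so no FIRST/FOLLOW check is needed there.

So the grammar has 1 FIRST/FOLLOW conflict (marked CONFLICT above).

Answer: Yes. E → num with FOLLOW(E) on { 'num' }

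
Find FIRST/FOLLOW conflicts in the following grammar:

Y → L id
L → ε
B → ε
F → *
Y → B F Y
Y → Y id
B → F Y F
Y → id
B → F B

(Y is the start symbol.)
Nullable non-terminals: B, L.
FIRST sets used below: FIRST(F) = { '*' }

B: nullable alternative(s) B → ε; FOLLOW(B) = { '*' }
  B → ε: FIRST \ {ε} = { } — this is the only nullable alternative, skip
  B → F Y F: FIRST \ {ε} = { '*' } — overlaps FOLLOW(B) on { '*' }: CONFLICT
  B → F B: FIRST \ {ε} = { '*' } — overlaps FOLLOW(B) on { '*' }: CONFLICT
L has a nullable alternative but only one production, so nothing to check.

F, Y have no nullable alternative, so no FIRST/FOLLOW check is needed there.

So the grammar has 2 FIRST/FOLLOW conflicts (marked CONFLICT above).

Answer: Yes. B → F Y F with FOLLOW(B) on { '*' }; B → F B with FOLLOW(B) on { '*' }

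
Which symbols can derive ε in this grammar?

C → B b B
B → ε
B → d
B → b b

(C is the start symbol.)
{ 'B' }

ε-productions: B → ε
So B is immediately nullable.
No further non-terminal can be added: every production for the remaining non-terminals contains a terminal or a non-nullable non-terminal.
Nullable = { 'B' }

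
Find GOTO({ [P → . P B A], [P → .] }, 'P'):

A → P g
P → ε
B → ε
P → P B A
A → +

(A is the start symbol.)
{ [B → .], [P → P . B A] }

GOTO(I, 'P') = CLOSURE({ [A → αX.β] : [A → α.Xβ] ∈ I, X = 'P' })

Items with dot before 'P', with the dot advanced:
  [P → . P B A] → [P → P . B A]
Closure of the advanced items:
  [P → P . B A] has the dot before B: add [B → .]

GOTO = { [B → .], [P → P . B A] }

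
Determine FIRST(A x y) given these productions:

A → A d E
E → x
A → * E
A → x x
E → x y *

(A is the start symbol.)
{ '*', 'x' }

FIRST sets of the non-terminals involved (from the grammar, by fixed-point iteration):
  FIRST(A) = { '*', 'x' }

To compute FIRST(A x y), process the symbols left to right:
Symbol A is a non-terminal. Add FIRST(A) \ {ε} = { '*', 'x' }
A is not nullable (ε ∉ FIRST(A)), so stop here.
FIRST(A x y) = { '*', 'x' }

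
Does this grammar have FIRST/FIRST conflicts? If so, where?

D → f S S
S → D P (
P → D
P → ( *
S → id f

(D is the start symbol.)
No FIRST/FIRST conflicts.

A FIRST/FIRST conflict occurs when two productions N → α and N → β for the same non-terminal have FIRST(α) ∩ FIRST(β) ≠ ∅ (with ε ∈ FIRST of a nullable right-hand side, so two nullable alternatives also conflict).

FIRST sets of the non-terminals at (or reachable through a nullable prefix from) the front of some alternative:
  FIRST(D) = { 'f' }

Productions for S:
  S → D P (: FIRST = { 'f' }
  S → id f: FIRST = { 'id' }
Productions for P:
  P → D: FIRST = { 'f' }
  P → ( *: FIRST = { '(' }
D has only one production, so no FIRST/FIRST conflict is possible there.

All alternatives of each non-terminal have pairwise disjoint FIRST sets.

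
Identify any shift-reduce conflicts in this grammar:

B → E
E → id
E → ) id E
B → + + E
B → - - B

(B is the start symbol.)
No shift-reduce conflicts

A shift-reduce conflict occurs when an LR(0) state has both:
  - a complete (reduce) item [A → α .] (dot at the end), and
  - a shift item [B → β . c γ] (dot before a terminal).

Augment with B' → B and build the canonical LR(0) collection (I0 = CLOSURE({[B' → . B]}), then GOTO on every symbol after a dot until no new states appear). It has 13 states:
  I0: { [B → . + + E], [B → . - - B], [B → . E], [B' → . B], [E → . ) id E], [E → . id] }  — shift
  I1: { [E → ) . id E] }  — shift
  I2: { [B → + . + E] }  — shift
  I3: { [B → - . - B] }  — shift
  I4: { [B' → B .] }  — accept
  I5: { [B → E .] }  — reduce
  I6: { [E → id .] }  — reduce
  I7: { [B → - - . B], [B → . + + E], [B → . - - B], [B → . E], [E → . ) id E], [E → . id] }  — shift
  I8: { [B → - - B .] }  — reduce
  I9: { [B → + + . E], [E → . ) id E], [E → . id] }  — shift
  I10: { [B → + + E .] }  — reduce
  I11: { [E → ) id . E], [E → . ) id E], [E → . id] }  — shift
  I12: { [E → ) id E .] }  — reduce

No state contains both a complete item and a shift item.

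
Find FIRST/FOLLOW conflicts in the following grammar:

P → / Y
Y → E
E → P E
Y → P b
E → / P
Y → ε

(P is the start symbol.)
A FIRST/FOLLOW conflict occurs when a non-terminal N has a nullable alternative N → β (β ⇒* ε) and another alternative N → α with FIRST(α) ∩ FOLLOW(N) ≠ ∅: on such a lookahead the parser cannot decide between expanding α and letting N vanish via β.

Nullable non-terminals: Y.
FIRST sets used below: FIRST(E) = { '/' }, FIRST(P) = { '/' }

Y: nullable alternative(s) Y → ε; FOLLOW(Y) = { $, '/', 'b' }
  Y → E: FIRST \ {ε} = { '/' } — overlaps FOLLOW(Y) on { '/' }: CONFLICT
  Y → P b: FIRST \ {ε} = { '/' } — overlaps FOLLOW(Y) on { '/' }: CONFLICT
  Y → ε: FIRST \ {ε} = { } — this is the only nullable alternative, skip

E, P have no nullable alternative, so no FIRST/FOLLOW check is needed there.

So the grammar has 2 FIRST/FOLLOW conflicts (marked CONFLICT above).

Answer: Yes. Y → E with FOLLOW(Y) on { '/' }; Y → P b with FOLLOW(Y) on { '/' }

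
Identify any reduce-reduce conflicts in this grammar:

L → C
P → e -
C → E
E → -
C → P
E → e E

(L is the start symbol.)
Yes — I7: [E → - .] vs [P → e - .]

A reduce-reduce conflict occurs when an LR(0) state has two complete items [A → α .] and [B → β .] — both call for a reduction, and with no lookahead the parser cannot choose between them.

Augment with L' → L and build the canonical LR(0) collection (I0 = CLOSURE({[L' → . L]}), then GOTO on every symbol after a dot until no new states appear). It has 10 states:
  I0: { [C → . E], [C → . P], [E → . -], [E → . e E], [L → . C], [L' → . L], [P → . e -] }  — shift
  I1: { [E → - .] }  — reduce
  I2: { [L → C .] }  — reduce
  I3: { [C → E .] }  — reduce
  I4: { [L' → L .] }  — accept
  I5: { [C → P .] }  — reduce
  I6: { [E → . -], [E → . e E], [E → e . E], [P → e . -] }  — shift
  I7: { [E → - .], [P → e - .] }  — 2 reduces
  I8: { [E → e E .] }  — reduce
  I9: { [E → . -], [E → . e E], [E → e . E] }  — shift

I7 contains complete items [E → - .], [P → e - .] — reduce-reduce conflict.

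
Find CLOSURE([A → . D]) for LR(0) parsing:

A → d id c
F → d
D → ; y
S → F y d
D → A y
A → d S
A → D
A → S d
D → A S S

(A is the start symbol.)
To compute CLOSURE, for each item [A → α.Bβ] where B is a non-terminal, add [B → .γ] for all productions B → γ; repeat for the newly added items until nothing changes.

Start with: [A → . D]
  [A → . D] has the dot before D: add [D → . ; y], [D → . A y], [D → . A S S]
  [D → . A y] has the dot before A: add [A → . d id c], [A → . d S], [A → . S d]
  [A → . S d] has the dot before S: add [S → . F y d]
  [S → . F y d] has the dot before F: add [F → . d]
No further items can be added.

CLOSURE = { [A → . D], [A → . S d], [A → . d S], [A → . d id c], [D → . ; y], [D → . A S S], [D → . A y], [F → . d], [S → . F y d] }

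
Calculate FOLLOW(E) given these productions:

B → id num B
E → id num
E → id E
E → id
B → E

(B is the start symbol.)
{ $ }

In E → id E: E is at the end; this adds FOLLOW(E) to itself — nothing new
In B → E: E is at the end, add FOLLOW(B)

The FOLLOW sets referred to above (computed the same way, to a fixed point):
  FOLLOW(B) = { $ }

Taking the union: FOLLOW(E) = { $ }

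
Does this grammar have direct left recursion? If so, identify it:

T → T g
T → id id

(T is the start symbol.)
Direct left recursion occurs when N → N α for some non-terminal N (the right-hand side begins with the left-hand side itself).

T → T g: LEFT RECURSIVE (starts with T)
T → id id: starts with id

The grammar has direct left recursion on: T.

Answer: Yes, T is left-recursive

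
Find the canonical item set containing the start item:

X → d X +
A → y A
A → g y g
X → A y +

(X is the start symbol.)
{ [A → . g y g], [A → . y A], [X → . A y +], [X → . d X +], [X' → . X] }

First, augment the grammar with X' → X
I₀ = CLOSURE({ [X' → . X] }):
  [X' → . X] has the dot before X: add [X → . d X +], [X → . A y +]
  [X → . A y +] has the dot before A: add [A → . y A], [A → . g y g]
No further items can be added.

I₀ = { [A → . g y g], [A → . y A], [X → . A y +], [X → . d X +], [X' → . X] }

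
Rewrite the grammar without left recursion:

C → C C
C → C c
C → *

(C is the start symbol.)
C → * C'
C' → C C'
C' → c C'
C' → ε

C is directly left-recursive. The standard transformation for
  A → A α₁ | ... | A α_m | β₁ | ... | β_n
is
  A  → β₁ A' | ... | β_n A'
  A' → α₁ A' | ... | α_m A' | ε

C → * becomes C → * C'
C → C C becomes C' → C C'
C → C c becomes C' → c C'
Add C' → ε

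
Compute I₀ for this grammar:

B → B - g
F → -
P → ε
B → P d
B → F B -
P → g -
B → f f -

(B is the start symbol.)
{ [B → . B - g], [B → . F B -], [B → . P d], [B → . f f -], [B' → . B], [F → . -], [P → . g -], [P → .] }

First, augment the grammar with B' → B
I₀ = CLOSURE({ [B' → . B] }):
  [B' → . B] has the dot before B: add [B → . B - g], [B → . P d], [B → . F B -], [B → . f f -]
  [B → . P d] has the dot before P: add [P → .], [P → . g -]
  [B → . F B -] has the dot before F: add [F → . -]
No further items can be added.

I₀ = { [B → . B - g], [B → . F B -], [B → . P d], [B → . f f -], [B' → . B], [F → . -], [P → . g -], [P → .] }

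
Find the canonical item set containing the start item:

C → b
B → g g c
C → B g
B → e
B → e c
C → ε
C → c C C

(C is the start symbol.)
First, augment the grammar with C' → C
I₀ = CLOSURE({ [C' → . C] }):
  [C' → . C] has the dot before C: add [C → . b], [C → . B g], [C → .], [C → . c C C]
  [C → . B g] has the dot before B: add [B → . g g c], [B → . e], [B → . e c]
No further items can be added.

I₀ = { [B → . e c], [B → . e], [B → . g g c], [C → . B g], [C → . b], [C → . c C C], [C → .], [C' → . C] }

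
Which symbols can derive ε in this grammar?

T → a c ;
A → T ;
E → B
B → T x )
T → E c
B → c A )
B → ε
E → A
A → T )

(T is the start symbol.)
A non-terminal is nullable if it can derive ε (the empty string): either it has an ε-production, or it has a production whose right-hand side consists entirely of nullable non-terminals.

ε-productions: B → ε
So B is immediately nullable.
E → B: every symbol on the right is nullable, so E is nullable too.
No further non-terminal can be added: every production for the remaining non-terminals contains a terminal or a non-nullable non-terminal.
Nullable = { 'B', 'E' }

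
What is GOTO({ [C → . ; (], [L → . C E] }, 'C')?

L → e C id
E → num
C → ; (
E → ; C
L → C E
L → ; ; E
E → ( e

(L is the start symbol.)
{ [E → . ( e], [E → . ; C], [E → . num], [L → C . E] }

GOTO(I, 'C') = CLOSURE({ [A → αX.β] : [A → α.Xβ] ∈ I, X = 'C' })

Items with dot before 'C', with the dot advanced:
  [L → . C E] → [L → C . E]
Closure of the advanced items:
  [L → C . E] has the dot before E: add [E → . num], [E → . ; C], [E → . ( e]

GOTO = { [E → . ( e], [E → . ; C], [E → . num], [L → C . E] }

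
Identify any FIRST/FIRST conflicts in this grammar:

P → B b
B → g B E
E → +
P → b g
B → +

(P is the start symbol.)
FIRST sets of the non-terminals at (or reachable through a nullable prefix from) the front of some alternative:
  FIRST(B) = { '+', 'g' }

Productions for P:
  P → B b: FIRST = { '+', 'g' }
  P → b g: FIRST = { 'b' }
Productions for B:
  B → g B E: FIRST = { 'g' }
  B → +: FIRST = { '+' }
E has only one production, so no FIRST/FIRST conflict is possible there.

All alternatives of each non-terminal have pairwise disjoint FIRST sets.

Answer: No FIRST/FIRST conflicts.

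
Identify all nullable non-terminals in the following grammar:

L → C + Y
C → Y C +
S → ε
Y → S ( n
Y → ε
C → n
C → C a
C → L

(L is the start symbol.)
A non-terminal is nullable if it can derive ε (the empty string): either it has an ε-production, or it has a production whose right-hand side consists entirely of nullable non-terminals.

ε-productions: S → ε, Y → ε
So S, Y are immediately nullable.
No further non-terminal can be added: every production for the remaining non-terminals contains a terminal or a non-nullable non-terminal.
Nullable = { 'S', 'Y' }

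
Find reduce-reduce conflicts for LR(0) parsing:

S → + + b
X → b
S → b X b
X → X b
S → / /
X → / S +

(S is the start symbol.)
A reduce-reduce conflict occurs when an LR(0) state has two complete items [A → α .] and [B → β .] — both call for a reduction, and with no lookahead the parser cannot choose between them.

Augment with S' → S and build the canonical LR(0) collection (I0 = CLOSURE({[S' → . S]}), then GOTO on every symbol after a dot until no new states appear). It has 14 states:
  I0: { [S → . + + b], [S → . / /], [S → . b X b], [S' → . S] }  — shift
  I1: { [S → + . + b] }  — shift
  I2: { [S → / . /] }  — shift
  I3: { [S' → S .] }  — accept
  I4: { [S → b . X b], [X → . / S +], [X → . X b], [X → . b] }  — shift
  I5: { [S → . + + b], [S → . / /], [S → . b X b], [X → / . S +] }  — shift
  I6: { [S → b X . b], [X → X . b] }  — shift
  I7: { [X → b .] }  — reduce
  I8: { [S → b X b .], [X → X b .] }  — 2 reduces
  I9: { [X → / S . +] }  — shift
  I10: { [X → / S + .] }  — reduce
  I11: { [S → / / .] }  — reduce
  I12: { [S → + + . b] }  — shift
  I13: { [S → + + b .] }  — reduce

I8 contains complete items [S → b X b .], [X → X b .] — reduce-reduce conflict.

Answer: Yes — I8: [S → b X b .] vs [X → X b .]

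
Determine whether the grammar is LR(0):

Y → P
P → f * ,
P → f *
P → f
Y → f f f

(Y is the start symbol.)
No. Shift-reduce conflict between [P → f .] and [P → f . *]

Augment with Y' → Y and build the canonical LR(0) collection (I0 = CLOSURE({[Y' → . Y]}), then GOTO on every symbol after a dot until no new states appear). It has 8 states:
  I0: { [P → . f * ,], [P → . f *], [P → . f], [Y → . P], [Y → . f f f], [Y' → . Y] }  — shift
  I1: { [Y → P .] }  — reduce
  I2: { [Y' → Y .] }  — accept
  I3: { [P → f . * ,], [P → f . *], [P → f .], [Y → f . f f] }  — shift, reduce
  I4: { [P → f * . ,], [P → f * .] }  — shift, reduce
  I5: { [Y → f f . f] }  — shift
  I6: { [Y → f f f .] }  — reduce
  I7: { [P → f * , .] }  — reduce

Conflict in state I3:
  Shift-reduce conflict between [P → f .] and [P → f . *]
So the grammar is NOT LR(0).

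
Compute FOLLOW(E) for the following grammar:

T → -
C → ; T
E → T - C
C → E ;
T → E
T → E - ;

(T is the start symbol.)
{ $, '-', ';' }

In C → E ;: E is followed by ';', add FIRST(';') \ {ε} = { ';' }
In T → E: E is at the end, add FOLLOW(T)
In T → E - ;: E is followed by '-' ';', add FIRST('-' ';') \ {ε} = { '-' }

The FOLLOW sets referred to above (computed the same way, to a fixed point):
  FOLLOW(T) = { $, '-', ';' }

Taking the union: FOLLOW(E) = { $, '-', ';' }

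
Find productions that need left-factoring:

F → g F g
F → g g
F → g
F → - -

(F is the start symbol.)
Left-factoring is needed when two productions for the same non-terminal
share a common prefix on the right-hand side.

Productions for F:
  F → g F g
  F → g g
  F → g
  F → - -

Found common prefix 'g' in productions for F

Answer: Yes, F has productions with common prefix 'g'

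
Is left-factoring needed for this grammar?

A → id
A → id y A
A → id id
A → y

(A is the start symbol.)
Left-factoring is needed when two productions for the same non-terminal
share a common prefix on the right-hand side.

Productions for A:
  A → id
  A → id y A
  A → id id
  A → y

Found common prefix 'id' in productions for A

Answer: Yes, A has productions with common prefix 'id'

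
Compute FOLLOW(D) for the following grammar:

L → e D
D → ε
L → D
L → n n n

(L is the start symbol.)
{ $ }

To compute FOLLOW(D), find every occurrence of D on a right-hand side N → α D β: add FIRST(β) \ {ε}, and if β is empty or nullable also add FOLLOW(N). Iterate to a fixed point.

In L → e D: D is at the end, add FOLLOW(L)
In L → D: D is at the end, add FOLLOW(L)

The FOLLOW sets referred to above (computed the same way, to a fixed point):
  FOLLOW(L) = { $ }

Taking the union: FOLLOW(D) = { $ }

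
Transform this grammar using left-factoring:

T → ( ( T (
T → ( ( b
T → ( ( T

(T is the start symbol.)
T → ( ( T'
T' → T T''
T'' → (
T'' → ε
T' → b

Left-factoring transforms A → αβ₁ | αβ₂ into A → αA' and A' → β₁ | β₂
(α is the longest common prefix among the alternatives). Repeat until
no nonterminal has two alternatives with a common prefix.

Round 1: T has alternatives sharing prefix '( ('. Introduce T': T → ( ( T'
  Add: T' → T (
  Add: T' → b
  Add: T' → T

Round 2: T' has alternatives sharing prefix 'T'. Introduce T'': T' → T T''
  Add: T'' → (
  Add: T'' → ε

No remaining common prefixes — done.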